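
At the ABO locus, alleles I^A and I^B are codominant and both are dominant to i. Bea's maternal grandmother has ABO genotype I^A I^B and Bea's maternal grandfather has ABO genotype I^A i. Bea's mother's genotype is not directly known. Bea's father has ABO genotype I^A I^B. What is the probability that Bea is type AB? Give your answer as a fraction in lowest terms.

Bea's mother's ABO genotype from I^A I^B × I^A i: 1/4 I^A I^A, 1/4 I^A I^B, 1/4 I^A i, 1/4 I^B i.
Crossing each possibility with the father I^A I^B and summing P(type AB): 1/4·1/2 + 1/4·1/2 + 1/4·1/4 + 1/4·1/4 = 3/8.

3/8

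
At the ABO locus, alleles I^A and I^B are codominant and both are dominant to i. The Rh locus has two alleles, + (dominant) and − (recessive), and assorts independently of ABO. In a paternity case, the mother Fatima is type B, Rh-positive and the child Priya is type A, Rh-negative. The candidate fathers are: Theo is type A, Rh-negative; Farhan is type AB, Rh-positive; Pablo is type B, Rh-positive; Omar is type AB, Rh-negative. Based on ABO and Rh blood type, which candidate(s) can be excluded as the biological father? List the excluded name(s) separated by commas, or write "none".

Pablo

A candidate is excluded only if no genotype consistent with his phenotype could produce a type A, Rh-negative child with a type B, Rh-positive mother.
Pablo (type B, Rh+): no genotype consistent with that phenotype can produce a type-A Rh- child with a type-B mother.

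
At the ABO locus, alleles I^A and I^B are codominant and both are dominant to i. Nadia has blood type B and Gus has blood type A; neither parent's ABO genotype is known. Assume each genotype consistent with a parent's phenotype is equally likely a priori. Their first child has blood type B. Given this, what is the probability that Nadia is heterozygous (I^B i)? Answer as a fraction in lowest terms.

Possible genotypes: Nadia ∈ {I^B I^B, I^B i}; Gus ∈ {I^A I^A, I^A i}.
Weight each parental genotype pair by prior × P(type-B child):
  I^B I^B × I^A i: posterior weight 2/3.
  I^B i × I^A i: posterior weight 1/3.
Sum the posterior weight over pairs where Nadia is I^B i: 1/3.

1/3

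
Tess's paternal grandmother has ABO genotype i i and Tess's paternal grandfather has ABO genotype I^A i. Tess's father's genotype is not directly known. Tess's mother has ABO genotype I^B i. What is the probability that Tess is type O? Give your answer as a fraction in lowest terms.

3/8

Tess's father's ABO genotype from i i × I^A i: 1/2 I^A i, 1/2 i i.
Crossing each possibility with the mother I^B i and summing P(type O): 1/2·1/4 + 1/2·1/2 = 3/8.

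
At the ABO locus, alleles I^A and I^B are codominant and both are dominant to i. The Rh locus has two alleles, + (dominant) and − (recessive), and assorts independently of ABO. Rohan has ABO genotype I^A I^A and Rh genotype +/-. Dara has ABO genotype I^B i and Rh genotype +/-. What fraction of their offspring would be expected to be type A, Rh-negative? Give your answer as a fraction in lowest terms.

ABO cross I^A I^A × I^B i → offspring phenotypes: 1/2 A, 1/2 AB.
Rh cross +/- × +/- → 3/4 Rh+, 1/4 Rh-.
Independent loci: P(type A, Rh-negative) = 1/2 × 1/4 = 1/8.

1/8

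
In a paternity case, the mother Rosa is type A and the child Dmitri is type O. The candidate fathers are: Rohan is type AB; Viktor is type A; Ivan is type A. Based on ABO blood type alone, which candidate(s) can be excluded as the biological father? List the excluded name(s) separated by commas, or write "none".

A candidate is excluded only if no genotype consistent with his phenotype could produce a type O child with a type A mother.
Rohan (type AB): no genotype consistent with that phenotype can produce a type-O child with a type-A mother.

Rohan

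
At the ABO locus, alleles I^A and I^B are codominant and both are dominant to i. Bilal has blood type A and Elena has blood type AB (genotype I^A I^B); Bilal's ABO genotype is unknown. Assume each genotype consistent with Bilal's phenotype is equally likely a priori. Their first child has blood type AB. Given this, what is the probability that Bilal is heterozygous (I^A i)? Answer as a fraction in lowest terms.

1/3

Possible genotypes: Bilal ∈ {I^A I^A, I^A i}; Elena ∈ {I^A I^B}.
Weight each parental genotype pair by prior × P(type-AB child):
  I^A I^A × I^A I^B: posterior weight 2/3.
  I^A i × I^A I^B: posterior weight 1/3.
Sum the posterior weight over pairs where Bilal is I^A i: 1/3.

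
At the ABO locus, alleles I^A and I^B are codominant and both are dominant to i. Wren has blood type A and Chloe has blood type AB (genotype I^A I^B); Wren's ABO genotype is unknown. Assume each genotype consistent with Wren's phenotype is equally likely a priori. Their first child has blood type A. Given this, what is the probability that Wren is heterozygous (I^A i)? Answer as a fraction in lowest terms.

Possible genotypes: Wren ∈ {I^A I^A, I^A i}; Chloe ∈ {I^A I^B}.
Weight each parental genotype pair by prior × P(type-A child):
  I^A I^A × I^A I^B: posterior weight 1/2.
  I^A i × I^A I^B: posterior weight 1/2.
Sum the posterior weight over pairs where Wren is I^A i: 1/2.

1/2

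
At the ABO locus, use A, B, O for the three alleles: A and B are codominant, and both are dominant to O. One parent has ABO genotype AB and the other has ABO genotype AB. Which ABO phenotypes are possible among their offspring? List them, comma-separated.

Gametes from AB × AB give offspring ABO genotypes AA, AB, BB, i.e. phenotypes A, B, AB.

A, B, AB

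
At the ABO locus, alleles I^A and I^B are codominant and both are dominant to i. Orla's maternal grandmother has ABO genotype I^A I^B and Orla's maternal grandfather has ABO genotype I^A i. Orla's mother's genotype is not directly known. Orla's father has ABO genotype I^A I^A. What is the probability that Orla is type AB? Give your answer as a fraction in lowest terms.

Orla's mother's ABO genotype from I^A I^B × I^A i: 1/4 I^A I^A, 1/4 I^A I^B, 1/4 I^A i, 1/4 I^B i.
Crossing each possibility with the father I^A I^A and summing P(type AB): 1/4·0 + 1/4·1/2 + 1/4·0 + 1/4·1/2 = 1/4.

1/4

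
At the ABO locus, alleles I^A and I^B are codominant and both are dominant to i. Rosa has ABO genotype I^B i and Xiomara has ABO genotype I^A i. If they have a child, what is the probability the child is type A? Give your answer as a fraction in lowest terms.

ABO cross I^B i × I^A i → offspring phenotypes: 1/4 O, 1/4 A, 1/4 B, 1/4 AB.
So P(type A) = 1/4.

1/4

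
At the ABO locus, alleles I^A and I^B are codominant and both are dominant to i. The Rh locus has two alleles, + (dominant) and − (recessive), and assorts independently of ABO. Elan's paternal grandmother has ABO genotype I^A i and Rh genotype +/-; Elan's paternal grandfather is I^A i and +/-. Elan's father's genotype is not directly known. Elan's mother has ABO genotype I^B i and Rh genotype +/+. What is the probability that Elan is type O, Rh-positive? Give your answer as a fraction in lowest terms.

1/4

Elan's father's ABO genotype from I^A i × I^A i: 1/4 I^A I^A, 1/2 I^A i, 1/4 i i.
Crossing each possibility with the mother I^B i and summing P(type O): 1/4·0 + 1/2·1/4 + 1/4·1/2 = 1/4.
Similarly for Rh via the father's Rh distribution: P(Rh+) = 1.
Independent loci: 1/4 × 1 = 1/4.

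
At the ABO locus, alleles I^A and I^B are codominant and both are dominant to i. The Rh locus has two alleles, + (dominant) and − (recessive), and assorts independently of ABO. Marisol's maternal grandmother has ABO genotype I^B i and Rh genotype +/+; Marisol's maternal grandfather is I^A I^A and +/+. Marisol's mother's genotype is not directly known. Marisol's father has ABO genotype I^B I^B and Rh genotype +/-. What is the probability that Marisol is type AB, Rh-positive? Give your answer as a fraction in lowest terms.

1/2

Marisol's mother's ABO genotype from I^B i × I^A I^A: 1/2 I^A I^B, 1/2 I^A i.
Crossing each possibility with the father I^B I^B and summing P(type AB): 1/2·1/2 + 1/2·1/2 = 1/2.
Similarly for Rh via the mother's Rh distribution: P(Rh+) = 1.
Independent loci: 1/2 × 1 = 1/2.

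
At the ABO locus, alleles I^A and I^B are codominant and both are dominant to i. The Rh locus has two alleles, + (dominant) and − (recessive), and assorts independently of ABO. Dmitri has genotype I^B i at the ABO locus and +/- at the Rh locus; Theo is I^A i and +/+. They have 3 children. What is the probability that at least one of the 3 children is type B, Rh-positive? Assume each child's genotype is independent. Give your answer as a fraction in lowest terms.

ABO cross I^B i × I^A i → 1/4 O, 1/4 A, 1/4 B, 1/4 AB.
Rh cross +/- × +/+ → 1 Rh+; so P(type B, Rh-positive) = 1/4 × 1 = 1/4 per child.
P(none) = (3/4)^3 = 27/64; P(at least one) = 1 − 27/64 = 37/64.

37/64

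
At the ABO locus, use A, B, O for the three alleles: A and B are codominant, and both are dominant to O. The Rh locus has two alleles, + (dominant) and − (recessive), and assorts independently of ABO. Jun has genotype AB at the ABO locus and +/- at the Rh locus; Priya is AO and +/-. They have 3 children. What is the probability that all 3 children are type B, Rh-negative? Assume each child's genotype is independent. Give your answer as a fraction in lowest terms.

1/4096

ABO cross AB × AO → 1/2 A, 1/4 B, 1/4 AB.
Rh cross +/- × +/- → 3/4 Rh+, 1/4 Rh-; so P(type B, Rh-negative) = 1/4 × 1/4 = 1/16 per child.
All 3 independent: (1/16)^3 = 1/4096.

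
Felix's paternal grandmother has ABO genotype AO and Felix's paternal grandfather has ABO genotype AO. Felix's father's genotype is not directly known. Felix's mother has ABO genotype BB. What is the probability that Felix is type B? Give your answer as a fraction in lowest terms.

1/2

Felix's father's ABO genotype from AO × AO: 1/4 AA, 1/2 AO, 1/4 OO.
Crossing each possibility with the mother BB and summing P(type B): 1/4·0 + 1/2·1/2 + 1/4·1 = 1/2.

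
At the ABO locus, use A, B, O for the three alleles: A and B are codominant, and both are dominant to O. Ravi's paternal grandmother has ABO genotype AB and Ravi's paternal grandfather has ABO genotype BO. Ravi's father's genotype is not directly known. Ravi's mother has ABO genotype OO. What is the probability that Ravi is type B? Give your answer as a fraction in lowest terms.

Ravi's father's ABO genotype from AB × BO: 1/4 AB, 1/4 AO, 1/4 BB, 1/4 BO.
Crossing each possibility with the mother OO and summing P(type B): 1/4·1/2 + 1/4·0 + 1/4·1 + 1/4·1/2 = 1/2.

1/2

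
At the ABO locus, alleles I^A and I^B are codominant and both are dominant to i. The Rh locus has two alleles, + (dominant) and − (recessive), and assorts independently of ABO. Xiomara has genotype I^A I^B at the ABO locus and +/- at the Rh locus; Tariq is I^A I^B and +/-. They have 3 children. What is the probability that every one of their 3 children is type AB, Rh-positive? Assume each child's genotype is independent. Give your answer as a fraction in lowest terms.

27/512

ABO cross I^A I^B × I^A I^B → 1/4 A, 1/4 B, 1/2 AB.
Rh cross +/- × +/- → 3/4 Rh+, 1/4 Rh-; so P(type AB, Rh-positive) = 1/2 × 3/4 = 3/8 per child.
All 3 independent: (3/8)^3 = 27/512.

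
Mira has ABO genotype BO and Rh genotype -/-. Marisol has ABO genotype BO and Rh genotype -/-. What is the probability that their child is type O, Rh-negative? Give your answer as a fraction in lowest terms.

1/4

ABO cross BO × BO → offspring phenotypes: 1/4 O, 3/4 B.
Rh cross -/- × -/- → 1 Rh-.
Independent loci: P(type O, Rh-negative) = 1/4 × 1 = 1/4.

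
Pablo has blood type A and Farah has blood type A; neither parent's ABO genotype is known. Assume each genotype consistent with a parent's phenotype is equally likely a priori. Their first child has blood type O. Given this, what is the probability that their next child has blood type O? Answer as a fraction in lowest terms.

1/4

Possible genotypes: Pablo ∈ {I^A I^A, I^A i}; Farah ∈ {I^A I^A, I^A i}.
Weight each parental genotype pair by prior × P(type-O child):
  I^A i × I^A i: posterior weight 1; P(next child type O) = 1/4.
Weighted sum = 1/4.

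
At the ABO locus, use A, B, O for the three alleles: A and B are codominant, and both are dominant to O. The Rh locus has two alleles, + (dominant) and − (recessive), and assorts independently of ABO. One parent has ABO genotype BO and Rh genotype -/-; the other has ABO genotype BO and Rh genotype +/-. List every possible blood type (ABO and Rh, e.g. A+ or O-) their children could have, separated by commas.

Gametes from BO × BO give offspring ABO genotypes BB, BO, OO, i.e. phenotypes O, B.
Rh cross -/- × +/- → phenotypes Rh+, Rh-.
Combining independently: O+, O-, B+, B-.

O+, O-, B+, B-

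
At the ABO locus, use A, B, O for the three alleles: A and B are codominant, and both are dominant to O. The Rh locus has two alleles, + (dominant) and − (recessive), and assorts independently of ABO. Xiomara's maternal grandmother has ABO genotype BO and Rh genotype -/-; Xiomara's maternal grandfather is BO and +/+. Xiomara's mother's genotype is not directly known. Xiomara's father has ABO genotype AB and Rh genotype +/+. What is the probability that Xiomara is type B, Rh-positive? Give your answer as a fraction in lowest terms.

1/2

Xiomara's mother's ABO genotype from BO × BO: 1/4 BB, 1/2 BO, 1/4 OO.
Crossing each possibility with the father AB and summing P(type B): 1/4·1/2 + 1/2·1/2 + 1/4·1/2 = 1/2.
Similarly for Rh via the mother's Rh distribution: P(Rh+) = 1.
Independent loci: 1/2 × 1 = 1/2.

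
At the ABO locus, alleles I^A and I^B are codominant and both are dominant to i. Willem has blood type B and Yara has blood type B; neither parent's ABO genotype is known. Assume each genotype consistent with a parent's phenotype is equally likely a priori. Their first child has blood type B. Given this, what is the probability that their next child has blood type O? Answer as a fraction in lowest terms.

Possible genotypes: Willem ∈ {I^B I^B, I^B i}; Yara ∈ {I^B I^B, I^B i}.
Weight each parental genotype pair by prior × P(type-B child):
  I^B I^B × I^B I^B: posterior weight 4/15; P(next child type O) = 0.
  I^B I^B × I^B i: posterior weight 4/15; P(next child type O) = 0.
  I^B i × I^B I^B: posterior weight 4/15; P(next child type O) = 0.
  I^B i × I^B i: posterior weight 1/5; P(next child type O) = 1/4.
Weighted sum = 1/20.

1/20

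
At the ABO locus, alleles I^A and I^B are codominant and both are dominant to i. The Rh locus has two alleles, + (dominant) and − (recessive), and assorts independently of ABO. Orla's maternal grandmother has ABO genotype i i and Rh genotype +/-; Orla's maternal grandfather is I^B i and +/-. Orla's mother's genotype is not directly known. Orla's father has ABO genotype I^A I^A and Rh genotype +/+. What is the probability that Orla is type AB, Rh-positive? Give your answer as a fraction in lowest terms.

Orla's mother's ABO genotype from i i × I^B i: 1/2 I^B i, 1/2 i i.
Crossing each possibility with the father I^A I^A and summing P(type AB): 1/2·1/2 + 1/2·0 = 1/4.
Similarly for Rh via the mother's Rh distribution: P(Rh+) = 1.
Independent loci: 1/4 × 1 = 1/4.

1/4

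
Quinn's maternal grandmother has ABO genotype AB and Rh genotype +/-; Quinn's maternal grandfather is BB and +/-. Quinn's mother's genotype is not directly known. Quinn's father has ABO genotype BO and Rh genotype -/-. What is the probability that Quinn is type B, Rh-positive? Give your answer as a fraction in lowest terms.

Quinn's mother's ABO genotype from AB × BB: 1/2 AB, 1/2 BB.
Crossing each possibility with the father BO and summing P(type B): 1/2·1/2 + 1/2·1 = 3/4.
Similarly for Rh via the mother's Rh distribution: P(Rh+) = 1/2.
Independent loci: 3/4 × 1/2 = 3/8.

3/8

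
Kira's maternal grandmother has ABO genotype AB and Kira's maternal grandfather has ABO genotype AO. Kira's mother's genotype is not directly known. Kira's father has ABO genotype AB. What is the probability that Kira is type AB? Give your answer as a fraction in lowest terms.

Kira's mother's ABO genotype from AB × AO: 1/4 AA, 1/4 AB, 1/4 AO, 1/4 BO.
Crossing each possibility with the father AB and summing P(type AB): 1/4·1/2 + 1/4·1/2 + 1/4·1/4 + 1/4·1/4 = 3/8.

3/8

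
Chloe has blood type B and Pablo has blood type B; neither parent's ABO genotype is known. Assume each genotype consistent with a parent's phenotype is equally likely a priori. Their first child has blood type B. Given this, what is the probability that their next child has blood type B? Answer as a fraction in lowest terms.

19/20

Possible genotypes: Chloe ∈ {BB, BO}; Pablo ∈ {BB, BO}.
Weight each parental genotype pair by prior × P(type-B child):
  BB × BB: posterior weight 4/15; P(next child type B) = 1.
  BB × BO: posterior weight 4/15; P(next child type B) = 1.
  BO × BB: posterior weight 4/15; P(next child type B) = 1.
  BO × BO: posterior weight 1/5; P(next child type B) = 3/4.
Weighted sum = 19/20.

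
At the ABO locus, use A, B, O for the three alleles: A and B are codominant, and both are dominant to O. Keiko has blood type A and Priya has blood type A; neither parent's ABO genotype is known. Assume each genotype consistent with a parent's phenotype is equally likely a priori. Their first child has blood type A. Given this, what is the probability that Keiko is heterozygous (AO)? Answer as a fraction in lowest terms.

Possible genotypes: Keiko ∈ {AA, AO}; Priya ∈ {AA, AO}.
Weight each parental genotype pair by prior × P(type-A child):
  AA × AA: posterior weight 4/15.
  AA × AO: posterior weight 4/15.
  AO × AA: posterior weight 4/15.
  AO × AO: posterior weight 1/5.
Sum the posterior weight over pairs where Keiko is AO: 7/15.

7/15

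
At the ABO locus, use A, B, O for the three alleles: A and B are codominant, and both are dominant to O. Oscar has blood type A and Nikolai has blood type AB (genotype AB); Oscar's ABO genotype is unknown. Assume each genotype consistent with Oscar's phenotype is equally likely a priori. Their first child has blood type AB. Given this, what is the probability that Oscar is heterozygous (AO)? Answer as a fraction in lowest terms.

1/3

Possible genotypes: Oscar ∈ {AA, AO}; Nikolai ∈ {AB}.
Weight each parental genotype pair by prior × P(type-AB child):
  AA × AB: posterior weight 2/3.
  AO × AB: posterior weight 1/3.
Sum the posterior weight over pairs where Oscar is AO: 1/3.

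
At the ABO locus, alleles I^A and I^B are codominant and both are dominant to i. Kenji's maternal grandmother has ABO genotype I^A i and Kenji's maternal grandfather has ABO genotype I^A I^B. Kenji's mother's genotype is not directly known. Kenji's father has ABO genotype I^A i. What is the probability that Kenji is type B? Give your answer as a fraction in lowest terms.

1/8

Kenji's mother's ABO genotype from I^A i × I^A I^B: 1/4 I^A I^A, 1/4 I^A I^B, 1/4 I^A i, 1/4 I^B i.
Crossing each possibility with the father I^A i and summing P(type B): 1/4·0 + 1/4·1/4 + 1/4·0 + 1/4·1/4 = 1/8.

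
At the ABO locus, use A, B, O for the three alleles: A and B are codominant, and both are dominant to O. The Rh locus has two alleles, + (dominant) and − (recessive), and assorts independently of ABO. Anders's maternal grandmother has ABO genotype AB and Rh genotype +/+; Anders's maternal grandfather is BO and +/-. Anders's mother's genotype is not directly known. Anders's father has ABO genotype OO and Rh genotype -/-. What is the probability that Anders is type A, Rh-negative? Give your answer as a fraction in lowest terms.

Anders's mother's ABO genotype from AB × BO: 1/4 AB, 1/4 AO, 1/4 BB, 1/4 BO.
Crossing each possibility with the father OO and summing P(type A): 1/4·1/2 + 1/4·1/2 + 1/4·0 + 1/4·0 = 1/4.
Similarly for Rh via the mother's Rh distribution: P(Rh-) = 1/4.
Independent loci: 1/4 × 1/4 = 1/16.

1/16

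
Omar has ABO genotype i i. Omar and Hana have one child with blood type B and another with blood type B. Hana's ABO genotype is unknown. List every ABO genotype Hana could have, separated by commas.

I^A I^B, I^B I^B, I^B i

For each candidate genotype of Hana, check whether crossing it with i i can produce every observed child phenotype.
  I^A I^A → possible child types {A} ✗
  I^A I^B → possible child types {A, B} ✓
  I^A i → possible child types {O, A} ✗
  I^B I^B → possible child types {B} ✓
  I^B i → possible child types {O, B} ✓
  i i → possible child types {O} ✗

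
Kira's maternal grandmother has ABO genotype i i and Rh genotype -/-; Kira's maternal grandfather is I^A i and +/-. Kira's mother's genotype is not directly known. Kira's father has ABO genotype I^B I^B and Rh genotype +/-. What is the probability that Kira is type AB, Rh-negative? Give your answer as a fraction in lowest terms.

Kira's mother's ABO genotype from i i × I^A i: 1/2 I^A i, 1/2 i i.
Crossing each possibility with the father I^B I^B and summing P(type AB): 1/2·1/2 + 1/2·0 = 1/4.
Similarly for Rh via the mother's Rh distribution: P(Rh-) = 3/8.
Independent loci: 1/4 × 3/8 = 3/32.

3/32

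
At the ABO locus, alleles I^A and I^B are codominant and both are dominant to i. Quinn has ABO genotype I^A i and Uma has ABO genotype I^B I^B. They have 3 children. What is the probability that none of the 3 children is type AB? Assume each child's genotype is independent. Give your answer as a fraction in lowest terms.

ABO cross I^A i × I^B I^B → 1/2 B, 1/2 AB.
So P(type AB) = 1/2 per child.
P(not type AB) = 1/2 for one child; (1/2)^3 = 1/8.

1/8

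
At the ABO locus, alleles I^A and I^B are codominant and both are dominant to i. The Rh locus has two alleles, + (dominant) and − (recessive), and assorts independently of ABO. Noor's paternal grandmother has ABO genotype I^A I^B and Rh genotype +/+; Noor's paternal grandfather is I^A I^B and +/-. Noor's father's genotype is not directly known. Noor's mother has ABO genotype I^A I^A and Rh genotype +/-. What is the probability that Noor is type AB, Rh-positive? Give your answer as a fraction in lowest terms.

7/16

Noor's father's ABO genotype from I^A I^B × I^A I^B: 1/4 I^A I^A, 1/2 I^A I^B, 1/4 I^B I^B.
Crossing each possibility with the mother I^A I^A and summing P(type AB): 1/4·0 + 1/2·1/2 + 1/4·1 = 1/2.
Similarly for Rh via the father's Rh distribution: P(Rh+) = 7/8.
Independent loci: 1/2 × 7/8 = 7/16.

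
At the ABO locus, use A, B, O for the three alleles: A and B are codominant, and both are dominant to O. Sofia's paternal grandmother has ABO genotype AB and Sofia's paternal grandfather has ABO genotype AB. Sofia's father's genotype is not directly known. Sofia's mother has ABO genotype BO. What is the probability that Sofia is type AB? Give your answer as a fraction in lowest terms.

1/4

Sofia's father's ABO genotype from AB × AB: 1/4 AA, 1/2 AB, 1/4 BB.
Crossing each possibility with the mother BO and summing P(type AB): 1/4·1/2 + 1/2·1/4 + 1/4·0 = 1/4.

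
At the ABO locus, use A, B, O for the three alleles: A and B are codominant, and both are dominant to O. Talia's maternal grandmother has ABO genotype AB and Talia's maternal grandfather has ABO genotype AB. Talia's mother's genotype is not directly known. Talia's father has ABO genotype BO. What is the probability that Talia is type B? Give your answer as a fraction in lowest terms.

1/2

Talia's mother's ABO genotype from AB × AB: 1/4 AA, 1/2 AB, 1/4 BB.
Crossing each possibility with the father BO and summing P(type B): 1/4·0 + 1/2·1/2 + 1/4·1 = 1/2.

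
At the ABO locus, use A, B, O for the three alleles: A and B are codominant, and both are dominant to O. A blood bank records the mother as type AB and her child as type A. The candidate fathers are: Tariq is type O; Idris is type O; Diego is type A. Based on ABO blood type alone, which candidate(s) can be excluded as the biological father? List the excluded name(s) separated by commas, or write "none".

none

A candidate is excluded only if no genotype consistent with his phenotype could produce a type A child with a type AB mother.
Every candidate has at least one consistent genotype combination, so none can be excluded.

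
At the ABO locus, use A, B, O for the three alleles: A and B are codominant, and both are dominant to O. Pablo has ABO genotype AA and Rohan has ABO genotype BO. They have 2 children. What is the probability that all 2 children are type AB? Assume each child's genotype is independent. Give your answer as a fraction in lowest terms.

1/4

ABO cross AA × BO → 1/2 A, 1/2 AB.
So P(type AB) = 1/2 per child.
All 2 independent: (1/2)^2 = 1/4.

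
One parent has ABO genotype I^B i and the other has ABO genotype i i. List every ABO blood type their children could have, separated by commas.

Gametes from I^B i × i i give offspring ABO genotypes I^B i, i i, i.e. phenotypes O, B.

O, B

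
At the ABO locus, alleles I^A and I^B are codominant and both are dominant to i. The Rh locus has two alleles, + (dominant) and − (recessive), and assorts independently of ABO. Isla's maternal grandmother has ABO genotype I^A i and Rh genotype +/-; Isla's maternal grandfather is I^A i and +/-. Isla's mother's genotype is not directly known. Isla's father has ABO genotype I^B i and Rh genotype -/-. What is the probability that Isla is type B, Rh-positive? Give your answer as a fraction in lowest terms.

1/8

Isla's mother's ABO genotype from I^A i × I^A i: 1/4 I^A I^A, 1/2 I^A i, 1/4 i i.
Crossing each possibility with the father I^B i and summing P(type B): 1/4·0 + 1/2·1/4 + 1/4·1/2 = 1/4.
Similarly for Rh via the mother's Rh distribution: P(Rh+) = 1/2.
Independent loci: 1/4 × 1/2 = 1/8.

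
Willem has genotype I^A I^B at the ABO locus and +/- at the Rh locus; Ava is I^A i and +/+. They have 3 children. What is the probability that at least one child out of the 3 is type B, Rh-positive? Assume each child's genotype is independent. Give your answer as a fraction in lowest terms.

37/64

ABO cross I^A I^B × I^A i → 1/2 A, 1/4 B, 1/4 AB.
Rh cross +/- × +/+ → 1 Rh+; so P(type B, Rh-positive) = 1/4 × 1 = 1/4 per child.
P(none) = (3/4)^3 = 27/64; P(at least one) = 1 − 27/64 = 37/64.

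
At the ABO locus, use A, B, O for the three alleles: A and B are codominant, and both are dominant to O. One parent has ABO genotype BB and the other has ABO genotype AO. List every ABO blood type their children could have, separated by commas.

Gametes from BB × AO give offspring ABO genotypes AB, BO, i.e. phenotypes B, AB.

B, AB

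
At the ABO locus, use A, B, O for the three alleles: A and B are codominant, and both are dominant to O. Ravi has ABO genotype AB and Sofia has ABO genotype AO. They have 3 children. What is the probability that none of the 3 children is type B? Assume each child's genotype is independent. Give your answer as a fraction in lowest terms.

27/64

ABO cross AB × AO → 1/2 A, 1/4 B, 1/4 AB.
So P(type B) = 1/4 per child.
P(not type B) = 3/4 for one child; (3/4)^3 = 27/64.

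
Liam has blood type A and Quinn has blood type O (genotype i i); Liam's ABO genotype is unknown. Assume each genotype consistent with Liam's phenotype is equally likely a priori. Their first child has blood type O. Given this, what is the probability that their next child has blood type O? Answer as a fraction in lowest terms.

Possible genotypes: Liam ∈ {I^A I^A, I^A i}; Quinn ∈ {i i}.
Weight each parental genotype pair by prior × P(type-O child):
  I^A i × i i: posterior weight 1; P(next child type O) = 1/2.
Weighted sum = 1/2.

1/2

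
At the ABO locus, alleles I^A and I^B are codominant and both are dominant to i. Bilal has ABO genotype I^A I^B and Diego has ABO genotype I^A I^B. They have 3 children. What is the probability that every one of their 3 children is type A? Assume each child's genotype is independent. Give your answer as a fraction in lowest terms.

ABO cross I^A I^B × I^A I^B → 1/4 A, 1/4 B, 1/2 AB.
So P(type A) = 1/4 per child.
All 3 independent: (1/4)^3 = 1/64.

1/64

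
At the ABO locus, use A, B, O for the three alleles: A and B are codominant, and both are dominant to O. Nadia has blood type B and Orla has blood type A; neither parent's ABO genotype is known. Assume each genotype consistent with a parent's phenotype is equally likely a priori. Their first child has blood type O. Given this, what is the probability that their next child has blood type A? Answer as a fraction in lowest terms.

Possible genotypes: Nadia ∈ {BB, BO}; Orla ∈ {AA, AO}.
Weight each parental genotype pair by prior × P(type-O child):
  BO × AO: posterior weight 1; P(next child type A) = 1/4.
Weighted sum = 1/4.

1/4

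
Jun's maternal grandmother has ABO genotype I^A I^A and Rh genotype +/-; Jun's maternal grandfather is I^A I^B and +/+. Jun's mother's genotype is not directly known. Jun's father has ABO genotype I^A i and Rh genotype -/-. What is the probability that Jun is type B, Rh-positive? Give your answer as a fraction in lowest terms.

3/32

Jun's mother's ABO genotype from I^A I^A × I^A I^B: 1/2 I^A I^A, 1/2 I^A I^B.
Crossing each possibility with the father I^A i and summing P(type B): 1/2·0 + 1/2·1/4 = 1/8.
Similarly for Rh via the mother's Rh distribution: P(Rh+) = 3/4.
Independent loci: 1/8 × 3/4 = 3/32.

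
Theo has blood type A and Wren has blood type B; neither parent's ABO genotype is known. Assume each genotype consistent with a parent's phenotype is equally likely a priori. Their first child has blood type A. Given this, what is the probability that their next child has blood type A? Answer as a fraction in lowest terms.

Possible genotypes: Theo ∈ {AA, AO}; Wren ∈ {BB, BO}.
Weight each parental genotype pair by prior × P(type-A child):
  AA × BO: posterior weight 2/3; P(next child type A) = 1/2.
  AO × BO: posterior weight 1/3; P(next child type A) = 1/4.
Weighted sum = 5/12.

5/12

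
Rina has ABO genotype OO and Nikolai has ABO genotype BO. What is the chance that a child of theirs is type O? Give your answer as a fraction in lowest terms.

ABO cross OO × BO → offspring phenotypes: 1/2 O, 1/2 B.
So P(type O) = 1/2.

1/2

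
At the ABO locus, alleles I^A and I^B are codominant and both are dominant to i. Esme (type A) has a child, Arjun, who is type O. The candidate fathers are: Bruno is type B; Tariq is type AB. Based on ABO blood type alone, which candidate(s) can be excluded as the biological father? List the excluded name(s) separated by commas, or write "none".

Tariq

A candidate is excluded only if no genotype consistent with his phenotype could produce a type O child with a type A mother.
Tariq (type AB): no genotype consistent with that phenotype can produce a type-O child with a type-A mother.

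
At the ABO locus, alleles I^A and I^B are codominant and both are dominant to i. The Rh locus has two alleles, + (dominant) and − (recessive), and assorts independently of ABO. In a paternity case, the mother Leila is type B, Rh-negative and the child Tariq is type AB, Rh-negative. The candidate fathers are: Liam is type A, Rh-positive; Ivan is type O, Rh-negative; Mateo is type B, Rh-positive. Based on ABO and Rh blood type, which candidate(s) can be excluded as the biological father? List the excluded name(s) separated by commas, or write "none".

Ivan, Mateo

A candidate is excluded only if no genotype consistent with his phenotype could produce a type AB, Rh-negative child with a type B, Rh-negative mother.
Ivan (type O, Rh-): no genotype consistent with that phenotype can produce a type-AB Rh- child with a type-B mother.
Mateo (type B, Rh+): no genotype consistent with that phenotype can produce a type-AB Rh- child with a type-B mother.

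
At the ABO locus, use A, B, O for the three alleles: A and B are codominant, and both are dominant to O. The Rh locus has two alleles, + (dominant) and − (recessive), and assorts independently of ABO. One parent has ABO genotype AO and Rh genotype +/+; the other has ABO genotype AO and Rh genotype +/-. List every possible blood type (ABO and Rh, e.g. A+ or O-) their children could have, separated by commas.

O+, A+

Gametes from AO × AO give offspring ABO genotypes AA, AO, OO, i.e. phenotypes O, A.
Rh cross +/+ × +/- → phenotypes Rh+.
Combining independently: O+, A+.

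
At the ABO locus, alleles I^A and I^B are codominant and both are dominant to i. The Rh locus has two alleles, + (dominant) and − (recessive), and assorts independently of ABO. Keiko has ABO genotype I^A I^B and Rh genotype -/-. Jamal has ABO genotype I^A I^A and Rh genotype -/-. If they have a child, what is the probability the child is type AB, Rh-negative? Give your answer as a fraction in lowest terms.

ABO cross I^A I^B × I^A I^A → offspring phenotypes: 1/2 A, 1/2 AB.
Rh cross -/- × -/- → 1 Rh-.
Independent loci: P(type AB, Rh-negative) = 1/2 × 1 = 1/2.

1/2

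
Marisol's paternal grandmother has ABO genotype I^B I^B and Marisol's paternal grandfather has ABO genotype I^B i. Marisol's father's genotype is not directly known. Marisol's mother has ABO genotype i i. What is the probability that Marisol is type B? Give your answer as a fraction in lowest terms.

3/4

Marisol's father's ABO genotype from I^B I^B × I^B i: 1/2 I^B I^B, 1/2 I^B i.
Crossing each possibility with the mother i i and summing P(type B): 1/2·1 + 1/2·1/2 = 3/4.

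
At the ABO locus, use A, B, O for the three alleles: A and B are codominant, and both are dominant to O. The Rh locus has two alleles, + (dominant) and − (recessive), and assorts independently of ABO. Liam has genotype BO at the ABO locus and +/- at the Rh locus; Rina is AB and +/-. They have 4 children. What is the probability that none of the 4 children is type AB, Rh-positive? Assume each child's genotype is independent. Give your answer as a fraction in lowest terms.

ABO cross BO × AB → 1/4 A, 1/2 B, 1/4 AB.
Rh cross +/- × +/- → 3/4 Rh+, 1/4 Rh-; so P(type AB, Rh-positive) = 1/4 × 3/4 = 3/16 per child.
P(not type AB, Rh-positive) = 13/16 for one child; (13/16)^4 = 28561/65536.

28561/65536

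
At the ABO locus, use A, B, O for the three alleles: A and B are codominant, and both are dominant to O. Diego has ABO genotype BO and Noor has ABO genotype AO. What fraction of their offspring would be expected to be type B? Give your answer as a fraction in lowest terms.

ABO cross BO × AO → offspring phenotypes: 1/4 O, 1/4 A, 1/4 B, 1/4 AB.
So P(type B) = 1/4.

1/4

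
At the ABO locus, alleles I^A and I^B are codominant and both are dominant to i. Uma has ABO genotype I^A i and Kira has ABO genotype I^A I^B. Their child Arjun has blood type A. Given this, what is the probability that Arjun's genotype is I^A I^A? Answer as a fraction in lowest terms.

1/2

Cross I^A i × I^A I^B → 1/4 I^A I^A, 1/4 I^A I^B, 1/4 I^A i, 1/4 I^B i.
Type-A genotypes among offspring: I^A I^A (1/4), I^A i (1/4); total 1/2.
P(I^A I^A | type A) = (1/4) / (1/2) = 1/2.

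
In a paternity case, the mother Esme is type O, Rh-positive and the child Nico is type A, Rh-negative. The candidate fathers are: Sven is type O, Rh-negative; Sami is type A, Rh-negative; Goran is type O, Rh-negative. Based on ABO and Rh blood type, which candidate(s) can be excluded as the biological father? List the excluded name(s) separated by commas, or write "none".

Sven, Goran

A candidate is excluded only if no genotype consistent with his phenotype could produce a type A, Rh-negative child with a type O, Rh-positive mother.
Sven (type O, Rh-): no genotype consistent with that phenotype can produce a type-A Rh- child with a type-O mother.
Goran (type O, Rh-): no genotype consistent with that phenotype can produce a type-A Rh- child with a type-O mother.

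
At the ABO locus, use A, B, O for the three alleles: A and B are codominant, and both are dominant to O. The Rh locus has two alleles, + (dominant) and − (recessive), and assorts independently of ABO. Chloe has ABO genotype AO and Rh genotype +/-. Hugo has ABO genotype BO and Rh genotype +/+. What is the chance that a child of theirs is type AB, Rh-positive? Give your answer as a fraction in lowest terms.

1/4

ABO cross AO × BO → offspring phenotypes: 1/4 O, 1/4 A, 1/4 B, 1/4 AB.
Rh cross +/- × +/+ → 1 Rh+.
Independent loci: P(type AB, Rh-positive) = 1/4 × 1 = 1/4.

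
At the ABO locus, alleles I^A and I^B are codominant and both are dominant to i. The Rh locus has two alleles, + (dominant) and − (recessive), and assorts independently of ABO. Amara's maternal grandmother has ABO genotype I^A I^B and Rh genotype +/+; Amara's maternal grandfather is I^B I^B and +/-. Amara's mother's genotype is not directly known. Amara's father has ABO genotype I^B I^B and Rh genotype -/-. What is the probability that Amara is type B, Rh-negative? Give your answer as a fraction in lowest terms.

Amara's mother's ABO genotype from I^A I^B × I^B I^B: 1/2 I^A I^B, 1/2 I^B I^B.
Crossing each possibility with the father I^B I^B and summing P(type B): 1/2·1/2 + 1/2·1 = 3/4.
Similarly for Rh via the mother's Rh distribution: P(Rh-) = 1/4.
Independent loci: 3/4 × 1/4 = 3/16.

3/16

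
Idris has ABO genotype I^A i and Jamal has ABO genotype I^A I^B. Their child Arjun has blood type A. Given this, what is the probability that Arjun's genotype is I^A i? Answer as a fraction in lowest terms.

1/2

Cross I^A i × I^A I^B → 1/4 I^A I^A, 1/4 I^A I^B, 1/4 I^A i, 1/4 I^B i.
Type-A genotypes among offspring: I^A I^A (1/4), I^A i (1/4); total 1/2.
P(I^A i | type A) = (1/4) / (1/2) = 1/2.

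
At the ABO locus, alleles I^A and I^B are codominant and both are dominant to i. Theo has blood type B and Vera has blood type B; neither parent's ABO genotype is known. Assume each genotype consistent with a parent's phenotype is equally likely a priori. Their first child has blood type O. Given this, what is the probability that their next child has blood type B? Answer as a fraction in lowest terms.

Possible genotypes: Theo ∈ {I^B I^B, I^B i}; Vera ∈ {I^B I^B, I^B i}.
Weight each parental genotype pair by prior × P(type-O child):
  I^B i × I^B i: posterior weight 1; P(next child type B) = 3/4.
Weighted sum = 3/4.

3/4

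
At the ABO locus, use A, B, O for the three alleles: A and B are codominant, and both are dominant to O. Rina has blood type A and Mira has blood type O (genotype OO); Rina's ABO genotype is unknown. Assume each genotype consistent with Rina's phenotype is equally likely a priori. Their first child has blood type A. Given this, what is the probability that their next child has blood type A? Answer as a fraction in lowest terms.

5/6

Possible genotypes: Rina ∈ {AA, AO}; Mira ∈ {OO}.
Weight each parental genotype pair by prior × P(type-A child):
  AA × OO: posterior weight 2/3; P(next child type A) = 1.
  AO × OO: posterior weight 1/3; P(next child type A) = 1/2.
Weighted sum = 5/6.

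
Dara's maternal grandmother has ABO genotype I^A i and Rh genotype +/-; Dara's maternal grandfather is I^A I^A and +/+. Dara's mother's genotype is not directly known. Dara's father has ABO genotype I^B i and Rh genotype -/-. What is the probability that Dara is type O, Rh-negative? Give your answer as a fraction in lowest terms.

1/32

Dara's mother's ABO genotype from I^A i × I^A I^A: 1/2 I^A I^A, 1/2 I^A i.
Crossing each possibility with the father I^B i and summing P(type O): 1/2·0 + 1/2·1/4 = 1/8.
Similarly for Rh via the mother's Rh distribution: P(Rh-) = 1/4.
Independent loci: 1/8 × 1/4 = 1/32.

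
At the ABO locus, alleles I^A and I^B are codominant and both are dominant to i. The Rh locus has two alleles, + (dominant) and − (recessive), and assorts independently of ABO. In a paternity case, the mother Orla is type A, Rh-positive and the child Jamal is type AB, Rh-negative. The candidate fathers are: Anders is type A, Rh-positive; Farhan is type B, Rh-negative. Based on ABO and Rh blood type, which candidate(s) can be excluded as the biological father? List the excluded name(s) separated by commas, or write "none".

Anders

A candidate is excluded only if no genotype consistent with his phenotype could produce a type AB, Rh-negative child with a type A, Rh-positive mother.
Anders (type A, Rh+): no genotype consistent with that phenotype can produce a type-AB Rh- child with a type-A mother.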